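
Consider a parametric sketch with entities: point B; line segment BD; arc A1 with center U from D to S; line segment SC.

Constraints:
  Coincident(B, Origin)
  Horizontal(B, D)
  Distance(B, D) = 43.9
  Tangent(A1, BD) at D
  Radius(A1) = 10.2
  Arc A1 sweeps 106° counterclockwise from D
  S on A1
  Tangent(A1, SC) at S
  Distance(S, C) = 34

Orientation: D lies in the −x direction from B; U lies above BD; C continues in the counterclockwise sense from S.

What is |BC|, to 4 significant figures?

63.07

B is at the origin; BD is horizontal with |BD| = 43.9 and D on the −x side, so D = (-43.90, 0.000). Tangency of A1 to BD means the radius UD is perpendicular to BD, so U = D + (0, 10.2) = (-43.90, 10.20). On A1, D sits at bearing -90° from U; a 106° counterclockwise sweep puts S at bearing 16°, so S = U + 10.2·(cos 16°, sin 16°) = (-34.10, 13.01). Tangency of A1 to SC means the radius US is perpendicular to SC, so SC runs along (−sin 16°, cos 16°); with |SC| = 34.0, C = (-43.47, 45.69). Then |BC| = |C − B| = 63.07.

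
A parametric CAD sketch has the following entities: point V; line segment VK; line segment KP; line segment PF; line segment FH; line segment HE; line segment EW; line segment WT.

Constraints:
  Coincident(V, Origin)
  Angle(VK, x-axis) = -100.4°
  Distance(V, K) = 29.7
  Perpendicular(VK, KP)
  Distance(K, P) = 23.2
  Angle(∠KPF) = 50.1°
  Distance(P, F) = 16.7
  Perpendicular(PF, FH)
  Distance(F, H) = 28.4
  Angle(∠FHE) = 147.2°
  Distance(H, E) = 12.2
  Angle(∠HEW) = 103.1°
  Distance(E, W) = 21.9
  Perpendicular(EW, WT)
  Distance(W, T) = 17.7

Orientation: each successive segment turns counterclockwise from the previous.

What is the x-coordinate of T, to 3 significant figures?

6.99

V is at the origin; VK runs at -100.4° with length 29.7, so K = (-5.36, -29.2). VK ⟂ KP, so KP runs at -10.4°; with |KP| = 23.2, P = (17.5, -33.4). ∠KPF = 50.1° gives PF at 120° from the x-axis; with |PF| = 16.7, F = (9.23, -18.9). PF is perpendicular to FH, so FH runs at -150°; with |FH| = 28.4, H = (-15.5, -32.9). ∠FHE = 147.2° gives HE at -118° from the x-axis; with |HE| = 12.2, E = (-21.2, -43.7). ∠HEW = 103.1° gives EW at -40.8° from the x-axis; with |EW| = 21.9, W = (-4.58, -58.0). EW ⟂ WT, so WT runs at 49.2°; with |WT| = 17.7, T = (6.99, -44.6). So T.x = 6.99.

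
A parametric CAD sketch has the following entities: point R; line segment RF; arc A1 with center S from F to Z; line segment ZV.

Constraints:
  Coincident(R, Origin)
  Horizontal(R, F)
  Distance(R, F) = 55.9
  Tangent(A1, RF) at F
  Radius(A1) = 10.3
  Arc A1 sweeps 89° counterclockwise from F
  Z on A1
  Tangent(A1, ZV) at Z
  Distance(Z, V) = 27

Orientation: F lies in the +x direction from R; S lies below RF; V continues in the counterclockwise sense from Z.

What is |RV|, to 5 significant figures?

58.432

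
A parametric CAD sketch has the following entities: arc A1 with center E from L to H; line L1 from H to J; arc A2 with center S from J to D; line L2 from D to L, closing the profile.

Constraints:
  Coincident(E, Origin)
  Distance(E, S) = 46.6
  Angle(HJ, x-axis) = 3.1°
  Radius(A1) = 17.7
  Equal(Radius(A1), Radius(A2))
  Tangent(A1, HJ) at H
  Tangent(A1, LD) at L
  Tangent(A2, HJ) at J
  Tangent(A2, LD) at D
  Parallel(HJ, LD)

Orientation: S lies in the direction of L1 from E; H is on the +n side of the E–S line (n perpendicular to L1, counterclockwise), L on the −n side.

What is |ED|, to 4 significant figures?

49.85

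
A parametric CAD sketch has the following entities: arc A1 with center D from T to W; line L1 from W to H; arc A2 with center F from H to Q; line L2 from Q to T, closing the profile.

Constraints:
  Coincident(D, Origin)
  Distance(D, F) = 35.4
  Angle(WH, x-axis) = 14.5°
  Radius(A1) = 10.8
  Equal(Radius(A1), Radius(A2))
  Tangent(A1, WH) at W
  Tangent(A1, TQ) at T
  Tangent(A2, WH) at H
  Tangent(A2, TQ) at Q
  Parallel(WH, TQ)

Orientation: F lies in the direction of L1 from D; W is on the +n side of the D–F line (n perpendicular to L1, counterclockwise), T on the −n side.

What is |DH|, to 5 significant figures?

37.011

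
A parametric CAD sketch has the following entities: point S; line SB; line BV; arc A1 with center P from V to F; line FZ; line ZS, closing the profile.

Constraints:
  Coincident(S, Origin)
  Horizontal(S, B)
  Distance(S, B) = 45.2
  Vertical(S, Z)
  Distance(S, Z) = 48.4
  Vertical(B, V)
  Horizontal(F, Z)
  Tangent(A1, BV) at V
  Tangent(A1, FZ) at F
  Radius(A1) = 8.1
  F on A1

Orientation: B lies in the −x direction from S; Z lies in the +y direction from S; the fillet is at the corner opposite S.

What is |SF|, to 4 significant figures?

60.98

The virtual corner opposite S is at (-45.20, 48.40). Since A1 is tangent to BV there, PV ⟂ BV and tangency of A1 to FZ means the radius PF is perpendicular to FZ, with radius 8.1, so the center P sits 8.1 in from both sides at P = (-37.10, 40.30). That places the tangent points at V = (-45.20, 40.30) on BV and F = (-37.10, 48.40) on FZ. Then |SF| = |F − S| = 60.98.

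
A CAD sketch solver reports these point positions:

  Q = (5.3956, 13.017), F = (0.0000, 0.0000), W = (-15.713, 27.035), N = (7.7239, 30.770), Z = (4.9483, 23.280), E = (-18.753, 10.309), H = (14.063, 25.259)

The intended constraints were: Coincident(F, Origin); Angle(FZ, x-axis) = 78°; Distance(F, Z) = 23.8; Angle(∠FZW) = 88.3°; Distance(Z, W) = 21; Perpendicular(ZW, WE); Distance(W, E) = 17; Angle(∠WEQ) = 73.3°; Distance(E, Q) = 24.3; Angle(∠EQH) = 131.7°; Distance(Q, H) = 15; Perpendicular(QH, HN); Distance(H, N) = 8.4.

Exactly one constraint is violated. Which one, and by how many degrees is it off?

Perpendicular(QH, HN) — off by 5.70°.

F = (0.00, 0.00) ✓; FZ at 78.00° ✓; |FZ| = 23.80 ✓; ∠FZW = 88.30° ✓; |ZW| = 21.00 ✓; ∠(ZW, WE) = 90.00° ✓; |WE| = 17.00 ✓; ∠WEQ = 73.30° ✓; |EQ| = 24.30 ✓; ∠EQH = 131.7° ✓; |QH| = 15.00 ✓; ∠(QH, HN) = 84.30° ✗; |HN| = 8.400 ✓.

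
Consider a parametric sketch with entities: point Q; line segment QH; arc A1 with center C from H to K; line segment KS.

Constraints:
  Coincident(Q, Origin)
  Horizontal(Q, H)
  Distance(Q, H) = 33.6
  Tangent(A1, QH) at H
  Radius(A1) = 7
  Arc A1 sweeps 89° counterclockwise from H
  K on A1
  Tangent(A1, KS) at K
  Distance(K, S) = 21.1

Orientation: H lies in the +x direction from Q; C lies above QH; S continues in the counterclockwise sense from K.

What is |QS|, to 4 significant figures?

49.61

On A1, H sits at bearing -90° from C; an 89° counterclockwise sweep puts K at bearing -1°, so K = C + 7.0·(cos -1°, sin -1°) = (40.60, 6.878). Since A1 is tangent to KS there, CK ⟂ KS, so KS runs along (−sin -1°, cos -1°); with |KS| = 21.1, S = (40.97, 27.97). Then |QS| = |S − Q| = 49.61.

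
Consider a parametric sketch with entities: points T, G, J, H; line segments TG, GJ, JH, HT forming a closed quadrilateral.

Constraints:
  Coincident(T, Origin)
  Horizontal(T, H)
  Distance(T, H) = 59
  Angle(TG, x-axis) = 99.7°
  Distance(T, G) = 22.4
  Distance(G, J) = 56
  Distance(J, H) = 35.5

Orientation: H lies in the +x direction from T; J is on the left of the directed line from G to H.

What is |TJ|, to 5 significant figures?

61.450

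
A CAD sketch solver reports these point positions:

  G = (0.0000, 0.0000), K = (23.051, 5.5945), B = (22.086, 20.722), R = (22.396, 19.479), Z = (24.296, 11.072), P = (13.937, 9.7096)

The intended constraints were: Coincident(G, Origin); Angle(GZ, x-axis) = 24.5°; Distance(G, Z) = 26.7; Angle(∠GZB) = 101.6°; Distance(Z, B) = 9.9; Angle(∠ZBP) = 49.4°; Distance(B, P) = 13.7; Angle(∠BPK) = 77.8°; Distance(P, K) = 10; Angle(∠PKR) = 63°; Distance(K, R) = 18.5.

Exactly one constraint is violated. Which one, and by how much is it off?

Distance(K, R) = 18.5 — off by 4.60.

G = (0.00, 0.00) ✓; GZ at 24.50° ✓; |GZ| = 26.70 ✓; ∠GZB = 101.6° ✓; |ZB| = 9.900 ✓; ∠ZBP = 49.40° ✓; |BP| = 13.70 ✓; ∠BPK = 77.80° ✓; |PK| = 10.00 ✓; ∠PKR = 63.00° ✓; |KR| = 13.90 ✗.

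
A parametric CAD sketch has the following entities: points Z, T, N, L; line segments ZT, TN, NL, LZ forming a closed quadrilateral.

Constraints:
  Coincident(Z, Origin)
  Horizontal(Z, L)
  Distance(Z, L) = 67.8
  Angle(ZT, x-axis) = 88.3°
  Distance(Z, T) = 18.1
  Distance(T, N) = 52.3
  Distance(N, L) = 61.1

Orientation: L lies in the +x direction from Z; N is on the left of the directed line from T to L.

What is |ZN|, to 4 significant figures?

66.29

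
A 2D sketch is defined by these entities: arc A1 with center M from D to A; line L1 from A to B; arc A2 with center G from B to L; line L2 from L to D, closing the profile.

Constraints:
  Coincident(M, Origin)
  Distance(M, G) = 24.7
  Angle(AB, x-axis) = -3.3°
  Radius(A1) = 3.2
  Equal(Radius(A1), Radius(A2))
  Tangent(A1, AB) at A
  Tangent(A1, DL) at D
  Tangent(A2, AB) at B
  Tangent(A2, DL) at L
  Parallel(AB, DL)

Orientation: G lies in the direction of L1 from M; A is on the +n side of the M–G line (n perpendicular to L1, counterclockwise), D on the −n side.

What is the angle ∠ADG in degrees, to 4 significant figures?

82.62°

The slot axis is L1's direction at -3.3°, so u = (cos -3.3°, sin -3.3°) = (0.9983, -0.05756) and n = (−sin -3.3°, cos -3.3°) = (0.05756, 0.9983). M is at the origin and G lies 24.7 along u from M, so G = 24.7·u = (24.66, -1.422). Tangency of A1 to both parallel lines with radius 3.2 puts A and D at M ± 3.2·n: A = (0.1842, 3.195), D = (-0.1842, -3.195). Then cos ∠ADG = DA·DG / (|DA||DG|), giving 82.62°.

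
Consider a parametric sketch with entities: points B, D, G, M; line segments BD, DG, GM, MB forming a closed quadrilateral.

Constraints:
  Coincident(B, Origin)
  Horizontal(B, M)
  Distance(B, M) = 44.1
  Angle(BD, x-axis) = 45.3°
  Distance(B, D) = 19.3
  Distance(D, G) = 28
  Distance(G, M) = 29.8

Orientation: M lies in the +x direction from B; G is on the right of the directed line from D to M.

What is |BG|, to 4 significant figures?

22.60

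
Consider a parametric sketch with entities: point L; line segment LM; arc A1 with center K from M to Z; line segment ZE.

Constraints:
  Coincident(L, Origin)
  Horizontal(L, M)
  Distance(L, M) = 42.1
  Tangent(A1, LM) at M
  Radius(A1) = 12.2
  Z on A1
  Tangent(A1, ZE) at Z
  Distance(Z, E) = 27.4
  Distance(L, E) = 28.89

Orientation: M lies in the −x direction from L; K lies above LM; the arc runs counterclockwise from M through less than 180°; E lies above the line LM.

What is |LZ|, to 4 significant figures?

33.19

Checks: |KZ| = 12.20 ✓; ∠(KZ, ZE) = 90.00° ✓; |ZE| = 27.40 ✓; |LE| = 28.89 ✓.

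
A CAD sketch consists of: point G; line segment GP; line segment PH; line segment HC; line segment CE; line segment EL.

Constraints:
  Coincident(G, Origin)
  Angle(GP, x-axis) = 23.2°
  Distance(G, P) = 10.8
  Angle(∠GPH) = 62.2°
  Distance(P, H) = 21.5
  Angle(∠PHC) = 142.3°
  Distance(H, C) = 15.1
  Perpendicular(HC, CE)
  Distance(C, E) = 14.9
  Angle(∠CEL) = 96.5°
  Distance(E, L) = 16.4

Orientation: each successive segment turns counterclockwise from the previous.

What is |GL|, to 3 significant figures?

6.05

G is at the origin; GP runs at 23.2° with length 10.8, so P = (9.93, 4.25). ∠GPH = 62.2° gives PH at 141° from the x-axis; with |PH| = 21.5, H = (-6.78, 17.8). ∠PHC = 142.3° gives HC at 179° from the x-axis; with |HC| = 15.1, C = (-21.9, 18.1). The perpendicularity gives CE at right angles to HC, so CE runs at -91.3°; with |CE| = 14.9, E = (-22.2, 3.23). ∠CEL = 96.5° gives EL at -7.80° from the x-axis; with |EL| = 16.4, L = (-5.97, 1.01). Then |GL| = |L − G| = 6.05.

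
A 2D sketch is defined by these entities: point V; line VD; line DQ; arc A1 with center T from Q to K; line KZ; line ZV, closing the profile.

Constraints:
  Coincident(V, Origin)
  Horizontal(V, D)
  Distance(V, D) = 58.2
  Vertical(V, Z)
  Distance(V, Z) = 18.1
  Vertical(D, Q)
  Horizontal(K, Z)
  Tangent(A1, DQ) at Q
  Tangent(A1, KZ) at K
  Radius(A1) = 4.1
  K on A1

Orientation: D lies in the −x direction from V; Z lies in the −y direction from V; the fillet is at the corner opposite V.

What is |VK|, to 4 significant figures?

57.05

The virtual corner opposite V is at (-58.20, -18.10). Tangency of A1 to DQ means the radius TQ is perpendicular to DQ and A1 meets KZ tangentially, so TK is at right angles to KZ, with radius 4.1, so the center T sits 4.1 in from both sides at T = (-54.10, -14.00). That places the tangent points at Q = (-58.20, -14.00) on DQ and K = (-54.10, -18.10) on KZ. Then |VK| = |K − V| = 57.05.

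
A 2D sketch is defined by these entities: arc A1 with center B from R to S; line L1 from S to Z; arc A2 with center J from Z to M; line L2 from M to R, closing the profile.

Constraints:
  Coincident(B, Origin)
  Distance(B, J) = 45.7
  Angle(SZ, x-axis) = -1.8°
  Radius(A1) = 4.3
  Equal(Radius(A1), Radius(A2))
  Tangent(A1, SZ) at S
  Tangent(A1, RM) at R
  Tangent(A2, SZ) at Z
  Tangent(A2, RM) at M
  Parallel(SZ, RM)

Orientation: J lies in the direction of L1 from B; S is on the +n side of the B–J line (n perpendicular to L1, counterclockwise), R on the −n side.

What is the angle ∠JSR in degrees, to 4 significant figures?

84.62°

The slot axis is L1's direction at -1.8°, so u = (cos -1.8°, sin -1.8°) = (0.9995, -0.03141) and n = (−sin -1.8°, cos -1.8°) = (0.03141, 0.9995). B is at the origin and J lies 45.7 along u from B, so J = 45.7·u = (45.68, -1.435). Tangency of A1 to both parallel lines with radius 4.3 puts S and R at B ± 4.3·n: S = (0.1351, 4.298), R = (-0.1351, -4.298). Then cos ∠JSR = SJ·SR / (|SJ||SR|), giving 84.62°.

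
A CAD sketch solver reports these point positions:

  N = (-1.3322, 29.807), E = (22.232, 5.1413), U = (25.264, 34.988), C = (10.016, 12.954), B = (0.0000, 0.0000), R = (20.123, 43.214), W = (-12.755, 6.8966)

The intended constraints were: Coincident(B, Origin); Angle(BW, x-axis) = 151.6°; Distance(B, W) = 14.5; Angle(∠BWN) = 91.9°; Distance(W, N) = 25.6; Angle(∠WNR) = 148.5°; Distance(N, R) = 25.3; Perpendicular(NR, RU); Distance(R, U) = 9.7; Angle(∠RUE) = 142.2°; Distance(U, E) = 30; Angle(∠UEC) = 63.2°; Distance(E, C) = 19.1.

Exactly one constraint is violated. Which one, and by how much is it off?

Distance(E, C) = 19.1 — off by 4.60.

B = (0.00, 0.00) ✓; BW at 151.6° ✓; |BW| = 14.50 ✓; ∠BWN = 91.90° ✓; |WN| = 25.60 ✓; ∠WNR = 148.5° ✓; |NR| = 25.30 ✓; ∠(NR, RU) = 90.00° ✓; |RU| = 9.700 ✓; ∠RUE = 142.2° ✓; |UE| = 30.00 ✓; ∠UEC = 63.20° ✓; |EC| = 14.50 ✗.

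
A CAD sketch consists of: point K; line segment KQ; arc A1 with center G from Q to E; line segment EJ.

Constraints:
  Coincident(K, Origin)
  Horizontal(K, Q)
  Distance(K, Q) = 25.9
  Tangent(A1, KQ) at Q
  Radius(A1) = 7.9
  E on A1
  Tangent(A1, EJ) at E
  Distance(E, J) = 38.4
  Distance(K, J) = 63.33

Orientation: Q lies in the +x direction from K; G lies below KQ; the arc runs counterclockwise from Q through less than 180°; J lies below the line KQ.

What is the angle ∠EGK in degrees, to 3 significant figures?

66.7°

Checks: |GE| = 7.900 ✓; ∠(GE, EJ) = 90.00° ✓; |EJ| = 38.40 ✓; |KJ| = 63.33 ✓.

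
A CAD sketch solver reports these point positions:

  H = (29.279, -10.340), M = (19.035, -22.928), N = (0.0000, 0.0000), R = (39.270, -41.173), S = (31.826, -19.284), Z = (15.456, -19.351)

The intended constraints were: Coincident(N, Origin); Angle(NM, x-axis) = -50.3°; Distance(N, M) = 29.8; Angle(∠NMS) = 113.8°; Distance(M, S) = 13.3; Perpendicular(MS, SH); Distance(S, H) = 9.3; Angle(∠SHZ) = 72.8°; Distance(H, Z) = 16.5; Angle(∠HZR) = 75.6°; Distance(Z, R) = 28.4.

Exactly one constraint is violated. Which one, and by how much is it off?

Distance(Z, R) = 28.4 — off by 3.90.

N = (0.00, 0.00) ✓; NM at -50.30° ✓; |NM| = 29.80 ✓; ∠NMS = 113.8° ✓; |MS| = 13.30 ✓; ∠(MS, SH) = 89.99° ✓; |SH| = 9.300 ✓; ∠SHZ = 72.80° ✓; |HZ| = 16.50 ✓; ∠HZR = 75.60° ✓; |ZR| = 32.30 ✗.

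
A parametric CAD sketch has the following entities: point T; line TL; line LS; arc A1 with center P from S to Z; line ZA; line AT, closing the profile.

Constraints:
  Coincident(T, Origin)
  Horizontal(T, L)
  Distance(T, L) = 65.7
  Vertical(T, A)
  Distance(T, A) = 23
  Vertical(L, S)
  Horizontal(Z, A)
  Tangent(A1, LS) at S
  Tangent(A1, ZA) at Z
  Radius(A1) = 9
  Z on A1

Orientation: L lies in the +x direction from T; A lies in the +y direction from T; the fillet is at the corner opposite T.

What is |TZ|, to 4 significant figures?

61.19

The virtual corner opposite T is at (65.70, 23.00). The tangent condition forces PS to be normal to LS and the tangent condition forces PZ to be normal to ZA, with radius 9.0, so the center P sits 9.0 in from both sides at P = (56.70, 14.00). That places the tangent points at S = (65.70, 14.00) on LS and Z = (56.70, 23.00) on ZA. Then |TZ| = |Z − T| = 61.19.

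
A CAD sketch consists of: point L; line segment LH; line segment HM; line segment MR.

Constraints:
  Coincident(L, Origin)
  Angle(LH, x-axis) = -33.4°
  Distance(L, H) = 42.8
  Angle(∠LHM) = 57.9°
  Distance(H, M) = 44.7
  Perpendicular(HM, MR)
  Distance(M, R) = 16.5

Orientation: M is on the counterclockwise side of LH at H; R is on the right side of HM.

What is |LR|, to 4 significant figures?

57.14

L is at the origin; LH runs at -33.4° with length 42.8, so H = 42.8·(cos -33.4°, sin -33.4°) = (35.73, -23.56). ∠LHM = 57.9°, so HM runs at -33.4° + (180° − 57.9°) = 88.70° from the x-axis; with |HM| = 44.7, M = H + 44.7·(cos 88.70°, sin 88.70°) = (36.75, 21.13). The perpendicularity gives MR at right angles to HM; with |MR| = 16.5 on the right of HM, R = M + 16.5·(0.9997, -0.02269) = (53.24, 20.75). Then |LR| = |R − L| = 57.14.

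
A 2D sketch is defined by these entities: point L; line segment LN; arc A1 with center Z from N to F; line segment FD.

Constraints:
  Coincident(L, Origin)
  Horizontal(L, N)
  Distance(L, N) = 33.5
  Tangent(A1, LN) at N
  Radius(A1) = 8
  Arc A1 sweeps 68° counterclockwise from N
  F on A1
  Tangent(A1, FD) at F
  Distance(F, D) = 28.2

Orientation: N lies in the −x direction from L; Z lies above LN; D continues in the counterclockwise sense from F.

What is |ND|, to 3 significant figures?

36.0

L is at the origin; LN is horizontal with |LN| = 33.5 and N on the −x side, so N = (-33.5, 0.00). Since A1 is tangent to LN there, ZN ⟂ LN, so Z = N + (0, 8) = (-33.5, 8.00). On A1, N sits at bearing -90° from Z; a 68° counterclockwise sweep puts F at bearing -22°, so F = Z + 8.0·(cos -22°, sin -22°) = (-26.1, 5.00). A1 meets FD tangentially, so ZF is at right angles to FD, so FD runs along (−sin -22°, cos -22°); with |FD| = 28.2, D = (-15.5, 31.1). Then |ND| = |D − N| = 36.0.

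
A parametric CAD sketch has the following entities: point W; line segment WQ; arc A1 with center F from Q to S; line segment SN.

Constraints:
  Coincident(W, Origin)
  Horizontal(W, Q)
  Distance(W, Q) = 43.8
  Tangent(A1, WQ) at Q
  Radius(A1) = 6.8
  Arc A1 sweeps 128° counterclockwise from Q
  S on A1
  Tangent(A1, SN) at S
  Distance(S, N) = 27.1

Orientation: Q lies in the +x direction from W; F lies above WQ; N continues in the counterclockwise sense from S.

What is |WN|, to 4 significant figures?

45.83

W is at the origin; W and Q share the same y with |WQ| = 43.8 and Q on the +x side, so Q = (43.80, 0.000). Tangency of A1 to WQ means the radius FQ is perpendicular to WQ, so F = Q + (0, 6.8) = (43.80, 6.800). On A1, Q sits at bearing -90° from F; a 128° counterclockwise sweep puts S at bearing 38°, so S = F + 6.8·(cos 38°, sin 38°) = (49.16, 10.99). Tangency of A1 to SN means the radius FS is perpendicular to SN, so SN runs along (−sin 38°, cos 38°); with |SN| = 27.1, N = (32.47, 32.34). Then |WN| = |N − W| = 45.83.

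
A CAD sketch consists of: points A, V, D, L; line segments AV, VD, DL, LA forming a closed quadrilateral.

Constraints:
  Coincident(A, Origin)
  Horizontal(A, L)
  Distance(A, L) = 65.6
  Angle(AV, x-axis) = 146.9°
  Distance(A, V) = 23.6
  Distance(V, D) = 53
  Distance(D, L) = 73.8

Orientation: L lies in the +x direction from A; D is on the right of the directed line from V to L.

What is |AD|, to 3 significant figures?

35.9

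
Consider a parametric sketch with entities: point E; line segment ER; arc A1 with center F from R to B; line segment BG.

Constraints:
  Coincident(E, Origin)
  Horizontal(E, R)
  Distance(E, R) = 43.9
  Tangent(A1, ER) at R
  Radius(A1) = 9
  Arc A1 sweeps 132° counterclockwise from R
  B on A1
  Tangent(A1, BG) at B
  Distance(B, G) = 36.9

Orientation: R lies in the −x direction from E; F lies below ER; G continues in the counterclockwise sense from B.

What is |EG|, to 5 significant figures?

49.721

On A1, R sits at bearing 90° from F; a 132° counterclockwise sweep puts B at bearing 222°, so B = F + 9.0·(cos 222°, sin 222°) = (-50.588, -15.022). A1 meets BG tangentially, so FB is at right angles to BG, so BG runs along (−sin 222°, cos 222°); with |BG| = 36.9, G = (-25.897, -42.444). Then |EG| = |G − E| = 49.721.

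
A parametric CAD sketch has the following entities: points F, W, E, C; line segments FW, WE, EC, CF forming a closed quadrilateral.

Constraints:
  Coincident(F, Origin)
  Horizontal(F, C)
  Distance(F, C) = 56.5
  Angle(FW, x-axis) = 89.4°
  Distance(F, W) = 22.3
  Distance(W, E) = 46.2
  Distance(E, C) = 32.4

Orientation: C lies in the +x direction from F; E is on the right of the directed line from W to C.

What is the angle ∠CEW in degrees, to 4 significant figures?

99.21°

F is at the origin; F and C share the same y with |FC| = 56.5 and C in +x, so C = (56.5, 0). FW runs at 89.4° with |FW| = 22.3, so W = (0.2335, 22.30). E is determined by |WE| = 46.2 and |EC| = 32.4 together: it lies at the intersection of circle(W, 46.2) and circle(C, 32.4). With |WC| = 60.52, the foot of the radical line on WC is 39.22 from W and the perpendicular offset is √(46.2² − 39.22²) = 24.41. Taking the right-of-WC solution: E = (27.70, -14.85).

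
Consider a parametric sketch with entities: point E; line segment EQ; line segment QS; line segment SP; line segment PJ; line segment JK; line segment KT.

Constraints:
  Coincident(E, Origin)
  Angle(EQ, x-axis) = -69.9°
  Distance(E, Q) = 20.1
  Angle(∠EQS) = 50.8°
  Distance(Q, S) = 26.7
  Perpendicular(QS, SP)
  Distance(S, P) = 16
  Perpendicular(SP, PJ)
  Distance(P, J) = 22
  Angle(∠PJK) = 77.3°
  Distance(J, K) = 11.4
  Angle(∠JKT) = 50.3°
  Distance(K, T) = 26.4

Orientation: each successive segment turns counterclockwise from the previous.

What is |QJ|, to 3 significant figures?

16.7

E is at the origin; EQ runs at -69.9° with length 20.1, so Q = (6.91, -18.9). ∠EQS = 50.8° gives QS at 59.3° from the x-axis; with |QS| = 26.7, S = (20.5, 4.08). QS is perpendicular to SP, so SP runs at 149°; with |SP| = 16.0, P = (6.78, 12.3). SP ⟂ PJ, so PJ runs at -121°; with |PJ| = 22.0, J = (-4.45, -6.67). Then |QJ| = |J − Q| = 16.7.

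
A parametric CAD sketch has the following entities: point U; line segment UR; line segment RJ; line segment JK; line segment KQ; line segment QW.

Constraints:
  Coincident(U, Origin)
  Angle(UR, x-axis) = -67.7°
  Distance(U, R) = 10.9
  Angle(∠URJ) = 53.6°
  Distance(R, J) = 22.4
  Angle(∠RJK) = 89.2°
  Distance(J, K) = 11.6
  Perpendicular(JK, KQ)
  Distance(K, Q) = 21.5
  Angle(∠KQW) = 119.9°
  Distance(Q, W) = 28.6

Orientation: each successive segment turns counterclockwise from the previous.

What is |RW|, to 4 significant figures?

19.00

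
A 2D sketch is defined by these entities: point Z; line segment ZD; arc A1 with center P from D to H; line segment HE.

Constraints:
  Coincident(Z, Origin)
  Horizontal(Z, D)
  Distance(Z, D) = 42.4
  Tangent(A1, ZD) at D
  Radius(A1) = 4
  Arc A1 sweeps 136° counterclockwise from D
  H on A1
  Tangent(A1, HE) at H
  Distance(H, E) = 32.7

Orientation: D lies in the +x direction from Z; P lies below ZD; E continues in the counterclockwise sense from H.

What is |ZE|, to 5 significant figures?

69.734

Z is at the origin; ZD is horizontal with |ZD| = 42.4 and D on the +x side, so D = (42.400, 0.0000). The tangent condition forces PD to be normal to ZD, so P = D + (0, -4) = (42.400, -4.0000). On A1, D sits at bearing 90° from P; a 136° counterclockwise sweep puts H at bearing 226°, so H = P + 4.0·(cos 226°, sin 226°) = (39.621, -6.8774). Tangency of A1 to HE means the radius PH is perpendicular to HE, so HE runs along (−sin 226°, cos 226°); with |HE| = 32.7, E = (63.144, -29.593). Then |ZE| = |E − Z| = 69.734.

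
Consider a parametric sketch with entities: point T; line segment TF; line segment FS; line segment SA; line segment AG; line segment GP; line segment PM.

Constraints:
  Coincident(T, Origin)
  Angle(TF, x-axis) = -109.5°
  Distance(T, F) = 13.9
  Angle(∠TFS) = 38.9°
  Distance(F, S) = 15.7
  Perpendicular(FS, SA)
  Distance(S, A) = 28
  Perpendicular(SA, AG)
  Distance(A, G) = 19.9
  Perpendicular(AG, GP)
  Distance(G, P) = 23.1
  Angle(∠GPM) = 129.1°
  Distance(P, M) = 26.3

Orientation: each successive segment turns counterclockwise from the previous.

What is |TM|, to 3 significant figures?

21.1

T is at the origin; TF runs at -109.5° with length 13.9, so F = (-4.64, -13.1). ∠TFS = 38.9° gives FS at 31.6° from the x-axis; with |FS| = 15.7, S = (8.73, -4.88). FS is perpendicular to SA, so SA runs at 122°; with |SA| = 28.0, A = (-5.94, 19.0). The perpendicularity gives AG at right angles to SA, so AG runs at -148°; with |AG| = 19.9, G = (-22.9, 8.54). The perpendicularity gives GP at right angles to AG, so GP runs at -58.4°; with |GP| = 23.1, P = (-10.8, -11.1). ∠GPM = 129.1° gives PM at -7.50° from the x-axis; with |PM| = 26.3, M = (15.3, -14.6). Then |TM| = |M − T| = 21.1.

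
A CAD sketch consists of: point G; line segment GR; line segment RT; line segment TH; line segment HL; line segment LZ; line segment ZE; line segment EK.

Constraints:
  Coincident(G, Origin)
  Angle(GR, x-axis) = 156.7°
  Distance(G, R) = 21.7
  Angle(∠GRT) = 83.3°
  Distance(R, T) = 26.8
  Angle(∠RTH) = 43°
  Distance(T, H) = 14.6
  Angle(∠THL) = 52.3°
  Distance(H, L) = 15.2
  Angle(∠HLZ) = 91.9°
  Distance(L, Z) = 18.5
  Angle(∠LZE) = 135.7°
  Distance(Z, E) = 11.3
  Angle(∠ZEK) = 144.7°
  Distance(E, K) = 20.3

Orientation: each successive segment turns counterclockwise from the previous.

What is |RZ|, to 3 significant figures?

33.9

G is at the origin; GR runs at 156.7° with length 21.7, so R = (-19.9, 8.58). ∠GRT = 83.3° gives RT at -107° from the x-axis; with |RT| = 26.8, T = (-27.6, -17.1). ∠RTH = 43.0° gives TH at 30.4° from the x-axis; with |TH| = 14.6, H = (-15.0, -9.71). ∠THL = 52.3° gives HL at 158° from the x-axis; with |HL| = 15.2, L = (-29.1, -4.04). ∠HLZ = 91.9° gives LZ at -114° from the x-axis; with |LZ| = 18.5, Z = (-36.6, -21.0). Then |RZ| = |Z − R| = 33.9.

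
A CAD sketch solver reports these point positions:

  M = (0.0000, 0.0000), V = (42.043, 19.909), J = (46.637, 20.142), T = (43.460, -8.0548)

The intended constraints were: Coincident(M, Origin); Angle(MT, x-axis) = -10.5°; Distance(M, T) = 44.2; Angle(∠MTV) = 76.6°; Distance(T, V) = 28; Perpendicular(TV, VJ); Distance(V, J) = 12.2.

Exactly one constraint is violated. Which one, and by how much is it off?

Distance(V, J) = 12.2 — off by 7.60.

M = (0.00, 0.00) ✓; MT at -10.50° ✓; |MT| = 44.20 ✓; ∠MTV = 76.60° ✓; |TV| = 28.00 ✓; ∠(TV, VJ) = 90.00° ✓; |VJ| = 4.600 ✗.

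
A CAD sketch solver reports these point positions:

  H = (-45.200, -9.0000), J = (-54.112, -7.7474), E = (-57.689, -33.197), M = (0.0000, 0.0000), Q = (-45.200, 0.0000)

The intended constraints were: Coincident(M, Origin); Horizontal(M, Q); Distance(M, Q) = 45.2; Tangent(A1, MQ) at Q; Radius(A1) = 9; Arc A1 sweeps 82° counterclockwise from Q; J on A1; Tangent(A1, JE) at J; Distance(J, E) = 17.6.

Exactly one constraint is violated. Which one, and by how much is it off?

Distance(J, E) = 17.6 — off by 8.10.

M = (0.00, 0.00) ✓; M.y = 0.00, Q.y = 0.00 ✓; |MQ| = 45.20 ✓; ∠(HQ, QM) = 90.00° ✓; |HQ| = 9.000 ✓; bearing(H→J) − bearing(H→Q) = 82.00° ✓; |HJ| = 9.000 ✓; ∠(HJ, JE) = 90.00° ✓; |JE| = 25.70 ✗.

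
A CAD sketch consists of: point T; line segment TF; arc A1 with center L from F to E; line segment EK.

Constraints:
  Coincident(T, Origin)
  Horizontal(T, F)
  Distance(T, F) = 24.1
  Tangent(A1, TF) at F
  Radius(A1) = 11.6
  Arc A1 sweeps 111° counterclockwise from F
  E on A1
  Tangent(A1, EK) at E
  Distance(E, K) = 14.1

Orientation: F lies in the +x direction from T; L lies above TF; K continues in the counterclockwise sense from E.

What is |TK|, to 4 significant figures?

41.58

T is at the origin; TF is horizontal with |TF| = 24.1 and F on the +x side, so F = (24.10, 0.000). A1 meets TF tangentially, so LF is at right angles to TF, so L = F + (0, 11.6) = (24.10, 11.60). On A1, F sits at bearing -90° from L; a 111° counterclockwise sweep puts E at bearing 21°, so E = L + 11.6·(cos 21°, sin 21°) = (34.93, 15.76). The tangent condition forces LE to be normal to EK, so EK runs along (−sin 21°, cos 21°); with |EK| = 14.1, K = (29.88, 28.92). Then |TK| = |K − T| = 41.58.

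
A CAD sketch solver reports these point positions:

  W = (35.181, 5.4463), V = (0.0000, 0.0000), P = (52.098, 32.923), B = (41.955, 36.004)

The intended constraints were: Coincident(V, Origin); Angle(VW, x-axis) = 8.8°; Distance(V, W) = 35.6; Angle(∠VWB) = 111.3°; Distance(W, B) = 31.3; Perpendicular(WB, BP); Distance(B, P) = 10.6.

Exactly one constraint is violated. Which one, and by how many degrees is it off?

Perpendicular(WB, BP) — off by 4.40°.

V = (0.00, 0.00) ✓; VW at 8.800° ✓; |VW| = 35.60 ✓; ∠VWB = 111.3° ✓; |WB| = 31.30 ✓; ∠(WB, BP) = 94.40° ✗; |BP| = 10.60 ✓.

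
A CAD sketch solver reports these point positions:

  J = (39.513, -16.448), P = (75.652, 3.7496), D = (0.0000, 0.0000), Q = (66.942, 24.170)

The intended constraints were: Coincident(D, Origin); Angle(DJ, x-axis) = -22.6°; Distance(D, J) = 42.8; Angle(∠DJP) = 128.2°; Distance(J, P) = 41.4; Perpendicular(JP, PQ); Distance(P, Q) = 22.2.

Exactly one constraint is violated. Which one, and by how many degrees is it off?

Perpendicular(JP, PQ) — off by 6.10°.

D = (0.00, 0.00) ✓; DJ at -22.60° ✓; |DJ| = 42.80 ✓; ∠DJP = 128.2° ✓; |JP| = 41.40 ✓; ∠(JP, PQ) = 83.90° ✗; |PQ| = 22.20 ✓.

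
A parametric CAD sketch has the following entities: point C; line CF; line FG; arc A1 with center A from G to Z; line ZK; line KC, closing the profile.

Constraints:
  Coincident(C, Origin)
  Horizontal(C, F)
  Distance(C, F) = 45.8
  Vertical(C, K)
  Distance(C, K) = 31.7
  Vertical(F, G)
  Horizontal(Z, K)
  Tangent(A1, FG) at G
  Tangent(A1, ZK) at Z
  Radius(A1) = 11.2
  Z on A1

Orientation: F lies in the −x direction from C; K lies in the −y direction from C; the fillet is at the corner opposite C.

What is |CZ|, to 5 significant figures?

46.926

C is at the origin; C and F share the same y with |CF| = 45.8 and F on the −x side, so F = (-45.800, 0.0000). CK is vertical with |CK| = 31.7 and K on the −y side, so K = (0.0000, -31.700). The virtual corner opposite C is at (-45.800, -31.700). Since A1 is tangent to FG there, AG ⟂ FG and A1 meets ZK tangentially, so AZ is at right angles to ZK, with radius 11.2, so the center A sits 11.2 in from both sides at A = (-34.600, -20.500). That places the tangent points at G = (-45.800, -20.500) on FG and Z = (-34.600, -31.700) on ZK. Then |CZ| = |Z − C| = 46.926.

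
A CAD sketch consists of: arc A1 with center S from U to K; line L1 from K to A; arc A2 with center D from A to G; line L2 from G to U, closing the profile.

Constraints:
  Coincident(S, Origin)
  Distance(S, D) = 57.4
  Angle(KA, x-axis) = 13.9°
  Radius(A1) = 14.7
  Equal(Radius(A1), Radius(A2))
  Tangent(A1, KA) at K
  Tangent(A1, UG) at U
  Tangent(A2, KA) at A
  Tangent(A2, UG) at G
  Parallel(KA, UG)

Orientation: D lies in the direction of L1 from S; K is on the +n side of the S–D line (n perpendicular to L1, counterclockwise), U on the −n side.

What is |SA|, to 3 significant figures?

59.3

The slot axis is L1's direction at 13.9°, so u = (cos 13.9°, sin 13.9°) = (0.971, 0.240) and n = (−sin 13.9°, cos 13.9°) = (-0.240, 0.971). S is at the origin and D lies 57.4 along u from S, so D = 57.4·u = (55.7, 13.8). Tangency of A1 to both parallel lines with radius 14.7 puts K and U at S ± 14.7·n: K = (-3.53, 14.3), U = (3.53, -14.3). Equal radii place A and G the same way about D: A = D + 14.7·n = (52.2, 28.1), G = D − 14.7·n = (59.3, -0.480). Then |SA| = |A − S| = 59.3.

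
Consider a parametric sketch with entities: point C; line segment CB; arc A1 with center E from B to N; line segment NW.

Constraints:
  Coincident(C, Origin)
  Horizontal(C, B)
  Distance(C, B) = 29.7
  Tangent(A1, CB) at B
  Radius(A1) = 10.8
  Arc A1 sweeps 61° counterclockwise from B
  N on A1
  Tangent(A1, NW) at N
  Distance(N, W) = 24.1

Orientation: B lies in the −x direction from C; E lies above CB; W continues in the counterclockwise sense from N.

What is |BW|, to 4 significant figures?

34.00

C is at the origin; CB is horizontal with |CB| = 29.7 and B on the −x side, so B = (-29.70, 0.000). Since A1 is tangent to CB there, EB ⟂ CB, so E = B + (0, 10.8) = (-29.70, 10.80). On A1, B sits at bearing -90° from E; a 61° counterclockwise sweep puts N at bearing -29°, so N = E + 10.8·(cos -29°, sin -29°) = (-20.25, 5.564). The tangent condition forces EN to be normal to NW, so NW runs along (−sin -29°, cos -29°); with |NW| = 24.1, W = (-8.570, 26.64). Then |BW| = |W − B| = 34.00.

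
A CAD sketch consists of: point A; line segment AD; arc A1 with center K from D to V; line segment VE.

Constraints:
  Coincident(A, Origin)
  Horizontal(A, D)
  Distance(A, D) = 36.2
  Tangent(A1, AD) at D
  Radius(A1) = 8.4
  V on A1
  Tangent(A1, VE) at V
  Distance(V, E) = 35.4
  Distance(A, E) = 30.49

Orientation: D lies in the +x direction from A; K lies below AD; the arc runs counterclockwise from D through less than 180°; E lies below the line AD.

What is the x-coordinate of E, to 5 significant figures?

6.7310

Checks: |KV| = 8.400 ✓; ∠(KV, VE) = 90.00° ✓; |VE| = 35.40 ✓; |AE| = 30.49 ✓.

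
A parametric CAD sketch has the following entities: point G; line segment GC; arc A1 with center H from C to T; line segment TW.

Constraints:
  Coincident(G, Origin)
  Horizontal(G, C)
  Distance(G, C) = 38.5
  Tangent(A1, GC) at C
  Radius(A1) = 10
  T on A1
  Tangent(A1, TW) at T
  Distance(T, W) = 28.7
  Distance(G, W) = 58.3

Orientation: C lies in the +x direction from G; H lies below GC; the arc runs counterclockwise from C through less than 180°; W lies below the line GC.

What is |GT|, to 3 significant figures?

32.9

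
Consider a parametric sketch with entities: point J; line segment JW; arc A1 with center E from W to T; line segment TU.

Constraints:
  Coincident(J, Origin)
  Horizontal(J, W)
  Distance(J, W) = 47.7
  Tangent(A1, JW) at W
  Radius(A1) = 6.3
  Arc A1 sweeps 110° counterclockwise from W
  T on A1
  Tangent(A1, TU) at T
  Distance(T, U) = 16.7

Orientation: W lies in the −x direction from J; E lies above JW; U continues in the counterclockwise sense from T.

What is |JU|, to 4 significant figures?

53.28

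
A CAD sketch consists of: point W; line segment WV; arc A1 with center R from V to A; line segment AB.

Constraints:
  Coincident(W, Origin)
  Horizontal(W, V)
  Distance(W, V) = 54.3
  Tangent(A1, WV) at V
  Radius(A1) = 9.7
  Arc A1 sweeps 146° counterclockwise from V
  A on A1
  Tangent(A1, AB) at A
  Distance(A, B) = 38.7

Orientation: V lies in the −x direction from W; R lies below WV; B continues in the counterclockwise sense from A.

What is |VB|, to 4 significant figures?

47.56

On A1, V sits at bearing 90° from R; a 146° counterclockwise sweep puts A at bearing 236°, so A = R + 9.7·(cos 236°, sin 236°) = (-59.72, -17.74). The tangent condition forces RA to be normal to AB, so AB runs along (−sin 236°, cos 236°); with |AB| = 38.7, B = (-27.64, -39.38). Then |VB| = |B − V| = 47.56.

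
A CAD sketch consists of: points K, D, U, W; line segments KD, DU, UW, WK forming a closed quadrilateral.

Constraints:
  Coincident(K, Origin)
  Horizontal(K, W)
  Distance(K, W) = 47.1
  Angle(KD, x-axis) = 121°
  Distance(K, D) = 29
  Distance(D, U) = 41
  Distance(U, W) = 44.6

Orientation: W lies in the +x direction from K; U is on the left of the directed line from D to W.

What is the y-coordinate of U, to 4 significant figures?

38.08

Checks: |DU| = 41.00 ✓; |UW| = 44.60 ✓.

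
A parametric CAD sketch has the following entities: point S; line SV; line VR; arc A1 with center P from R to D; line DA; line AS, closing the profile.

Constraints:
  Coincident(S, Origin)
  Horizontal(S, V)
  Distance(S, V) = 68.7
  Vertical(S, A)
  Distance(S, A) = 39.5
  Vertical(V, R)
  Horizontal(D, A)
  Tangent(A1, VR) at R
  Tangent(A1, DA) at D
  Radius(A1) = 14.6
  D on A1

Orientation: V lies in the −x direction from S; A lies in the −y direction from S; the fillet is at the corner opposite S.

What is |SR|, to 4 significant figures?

73.07

S is at the origin; S and V share the same y with |SV| = 68.7 and V on the −x side, so V = (-68.70, 0.000). S and A share the same x with |SA| = 39.5 and A on the −y side, so A = (0.000, -39.50). The virtual corner opposite S is at (-68.70, -39.50). The tangent condition forces PR to be normal to VR and the tangent condition forces PD to be normal to DA, with radius 14.6, so the center P sits 14.6 in from both sides at P = (-54.10, -24.90). That places the tangent points at R = (-68.70, -24.90) on VR and D = (-54.10, -39.50) on DA. Then |SR| = |R − S| = 73.07.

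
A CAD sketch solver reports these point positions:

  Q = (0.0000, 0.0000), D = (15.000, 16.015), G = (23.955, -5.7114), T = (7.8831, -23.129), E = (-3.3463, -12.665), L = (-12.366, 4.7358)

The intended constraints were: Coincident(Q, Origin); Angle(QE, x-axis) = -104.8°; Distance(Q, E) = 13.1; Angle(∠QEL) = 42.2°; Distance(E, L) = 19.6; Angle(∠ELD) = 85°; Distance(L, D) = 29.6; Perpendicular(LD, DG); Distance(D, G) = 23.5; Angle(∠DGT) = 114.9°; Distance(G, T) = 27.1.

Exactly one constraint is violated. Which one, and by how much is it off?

Distance(G, T) = 27.1 — off by 3.40.

Q = (0.00, 0.00) ✓; QE at -104.8° ✓; |QE| = 13.10 ✓; ∠QEL = 42.20° ✓; |EL| = 19.60 ✓; ∠ELD = 85.00° ✓; |LD| = 29.60 ✓; ∠(LD, DG) = 90.00° ✓; |DG| = 23.50 ✓; ∠DGT = 114.9° ✓; |GT| = 23.70 ✗.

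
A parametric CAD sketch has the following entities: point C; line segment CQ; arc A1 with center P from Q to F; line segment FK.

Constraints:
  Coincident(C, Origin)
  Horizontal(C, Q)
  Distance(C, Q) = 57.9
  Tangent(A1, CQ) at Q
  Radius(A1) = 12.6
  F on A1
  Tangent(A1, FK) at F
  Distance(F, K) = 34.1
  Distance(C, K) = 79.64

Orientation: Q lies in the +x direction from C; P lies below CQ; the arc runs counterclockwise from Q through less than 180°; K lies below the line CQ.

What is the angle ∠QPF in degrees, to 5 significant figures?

118.52°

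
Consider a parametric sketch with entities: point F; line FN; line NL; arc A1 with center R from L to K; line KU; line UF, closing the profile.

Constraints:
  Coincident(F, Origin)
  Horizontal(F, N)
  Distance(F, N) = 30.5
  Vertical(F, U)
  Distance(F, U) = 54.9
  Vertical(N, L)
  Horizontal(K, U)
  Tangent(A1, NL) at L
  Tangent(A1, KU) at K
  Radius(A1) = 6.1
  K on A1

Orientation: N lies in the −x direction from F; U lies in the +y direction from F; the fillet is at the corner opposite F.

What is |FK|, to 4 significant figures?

60.08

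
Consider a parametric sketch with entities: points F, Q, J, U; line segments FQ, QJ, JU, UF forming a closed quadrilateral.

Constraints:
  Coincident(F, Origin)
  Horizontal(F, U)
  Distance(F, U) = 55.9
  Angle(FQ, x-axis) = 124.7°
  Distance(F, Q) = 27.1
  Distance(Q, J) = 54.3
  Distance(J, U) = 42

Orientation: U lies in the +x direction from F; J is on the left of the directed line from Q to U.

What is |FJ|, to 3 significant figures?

52.4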